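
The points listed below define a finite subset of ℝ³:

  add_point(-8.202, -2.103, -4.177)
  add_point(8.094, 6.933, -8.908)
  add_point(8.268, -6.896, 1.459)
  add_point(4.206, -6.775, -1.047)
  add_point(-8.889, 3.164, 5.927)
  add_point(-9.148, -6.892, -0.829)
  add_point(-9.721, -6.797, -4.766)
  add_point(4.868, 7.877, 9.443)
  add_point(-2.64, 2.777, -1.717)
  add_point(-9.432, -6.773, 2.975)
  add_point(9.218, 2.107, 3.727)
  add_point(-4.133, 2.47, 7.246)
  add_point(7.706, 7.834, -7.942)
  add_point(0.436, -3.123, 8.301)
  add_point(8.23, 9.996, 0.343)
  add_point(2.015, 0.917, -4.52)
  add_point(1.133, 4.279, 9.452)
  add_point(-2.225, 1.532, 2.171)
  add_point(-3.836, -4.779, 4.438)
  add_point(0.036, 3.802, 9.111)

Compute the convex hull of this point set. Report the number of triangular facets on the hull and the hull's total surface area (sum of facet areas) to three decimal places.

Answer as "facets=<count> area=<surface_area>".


15 of the 20 inputs are extreme points: [0, 1, 2, 3, 4, 5, 6, 7, 9, 10, 12, 13, 14, 16, 19].

Per-facet area ½‖(b−a)×(c−a)‖:
  f1: (p1, p2, p10) → 62.9588
  f2: (p3, p2, p6) → 9.9401
  f3: (p3, p1, p6) → 116.6106
  f4: (p3, p1, p2) → 38.7476
  f5: (p7, p2, p10) → 30.4127
  f6: (p7, p13, p2) → 65.4969
  f7: (p14, p1, p10) → 41.9486
  f8: (p14, p7, p10) → 36.7743
  f9: (p4, p14, p7) → 73.2848
  f10: (p9, p4, p6) → 38.4888
  f11: (p9, p4, p13) → 54.0734
  f12: (p9, p13, p2) → 63.8105
  f13: (p16, p7, p13) → 12.9247
  f14: (p16, p4, p7) → 18.3991
  f15: (p0, p1, p6) → 35.2824
  f16: (p0, p4, p6) → 24.1813
  f17: (p12, p14, p1) → 3.3342
  f18: (p12, p4, p14) → 81.8361
  f19: (p12, p0, p1) → 13.1623
  f20: (p12, p0, p4) → 109.1763
  f21: (p5, p2, p6) → 33.6382
  f22: (p5, p9, p6) → 1.7004
  f23: (p5, p9, p2) → 33.4665
  f24: (p19, p4, p13) → 33.1191
  f25: (p19, p16, p13) → 4.0496
  f26: (p19, p16, p4) → 1.9072
Σ area = 1038.724

Check V−E+F: 15 − 39 + 26 = 2.

facets=26 area=1038.724


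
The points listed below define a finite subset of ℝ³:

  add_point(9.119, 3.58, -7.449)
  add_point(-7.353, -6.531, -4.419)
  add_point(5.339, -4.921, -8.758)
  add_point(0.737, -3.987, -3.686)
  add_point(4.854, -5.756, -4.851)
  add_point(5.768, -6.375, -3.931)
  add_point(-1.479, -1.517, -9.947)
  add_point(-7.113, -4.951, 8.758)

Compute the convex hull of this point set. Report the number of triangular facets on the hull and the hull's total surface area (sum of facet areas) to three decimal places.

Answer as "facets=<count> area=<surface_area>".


Points on the hull: [0, 1, 2, 5, 6, 7] (6 of 8).

Per-facet area ½‖(b−a)×(c−a)‖:
  f1: (p6, p7, p1) → 54.4495
  f2: (p6, p7, p0) → 118.2508
  f3: (p5, p7, p1) → 87.0089
  f4: (p5, p7, p0) → 93.4674
  f5: (p2, p6, p1) → 35.6951
  f6: (p2, p5, p1) → 32.9906
  f7: (p2, p6, p0) → 36.2222
  f8: (p2, p5, p0) → 23.6642
Σ area = 481.749

Euler: V−E+F = 6−12+8 = 2.

facets=8 area=481.749


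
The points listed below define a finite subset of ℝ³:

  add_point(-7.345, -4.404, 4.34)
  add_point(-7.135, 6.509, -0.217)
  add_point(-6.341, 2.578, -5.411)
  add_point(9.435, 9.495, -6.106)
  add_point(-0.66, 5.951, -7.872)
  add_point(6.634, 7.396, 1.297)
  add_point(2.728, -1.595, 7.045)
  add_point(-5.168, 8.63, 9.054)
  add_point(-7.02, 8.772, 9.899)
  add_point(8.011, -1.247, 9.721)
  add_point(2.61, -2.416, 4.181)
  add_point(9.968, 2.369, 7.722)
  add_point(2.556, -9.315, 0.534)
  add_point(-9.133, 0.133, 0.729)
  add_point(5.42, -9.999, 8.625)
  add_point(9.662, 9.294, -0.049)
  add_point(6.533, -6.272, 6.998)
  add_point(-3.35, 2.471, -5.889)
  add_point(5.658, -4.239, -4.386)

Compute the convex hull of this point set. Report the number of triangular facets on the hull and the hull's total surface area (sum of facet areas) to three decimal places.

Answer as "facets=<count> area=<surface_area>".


facets=26 area=1160.527

Points on the hull: [0, 1, 2, 3, 4, 7, 8, 9, 11, 12, 13, 14, 15, 17, 18] (15 of 19).

Facet areas (half cross-product norm):
  f1: (p18, p14, p11) → 84.0613
  f2: (p18, p3, p11) → 94.2848
  f3: (p0, p8, p13) → 38.7405
  f4: (p0, p8, p14) → 101.7475
  f5: (p9, p14, p11) → 11.9823
  f6: (p9, p8, p11) → 41.1683
  f7: (p9, p8, p14) → 79.3492
  f8: (p1, p8, p13) → 34.8863
  f9: (p1, p8, p3) → 88.8823
  f10: (p15, p3, p11) → 20.2055
  f11: (p15, p8, p3) → 51.6830
  f12: (p12, p18, p14) → 28.4384
  f13: (p12, p0, p14) → 50.3200
  f14: (p4, p18, p3) → 65.5526
  f15: (p4, p1, p3) → 48.3998
  f16: (p7, p8, p11) → 7.4468
  f17: (p7, p15, p11) → 83.4707
  f18: (p7, p15, p8) → 2.8848
  f19: (p2, p1, p13) → 20.1021
  f20: (p2, p4, p1) → 23.0444
  f21: (p2, p0, p13) → 16.5525
  f22: (p2, p12, p0) → 70.0479
  f23: (p2, p12, p18) → 53.4003
  f24: (p17, p4, p18) → 27.3186
  f25: (p17, p2, p18) → 10.6517
  f26: (p17, p2, p4) → 5.9058
Σ area = 1160.527

Check V−E+F: 15 − 39 + 26 = 2.


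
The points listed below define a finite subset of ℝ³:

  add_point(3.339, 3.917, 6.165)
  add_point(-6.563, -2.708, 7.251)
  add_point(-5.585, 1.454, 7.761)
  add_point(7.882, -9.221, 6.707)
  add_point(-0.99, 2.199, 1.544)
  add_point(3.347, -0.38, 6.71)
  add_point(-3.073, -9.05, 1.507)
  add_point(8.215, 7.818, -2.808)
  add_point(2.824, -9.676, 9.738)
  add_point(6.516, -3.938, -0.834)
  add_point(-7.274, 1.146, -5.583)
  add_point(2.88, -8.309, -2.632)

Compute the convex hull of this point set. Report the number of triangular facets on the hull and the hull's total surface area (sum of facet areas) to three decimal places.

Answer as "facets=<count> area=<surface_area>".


facets=16 area=800.042

10 of the 12 inputs are extreme points: [0, 1, 2, 3, 6, 7, 8, 9, 10, 11].

Per-facet area ½‖(b−a)×(c−a)‖:
  f1: (p11, p7, p10) → 109.8823
  f2: (p2, p7, p10) → 110.2504
  f3: (p2, p0, p7) → 38.7242
  f4: (p2, p0, p8) → 62.3292
  f5: (p6, p11, p10) → 47.4034
  f6: (p3, p0, p7) → 74.1216
  f7: (p3, p0, p8) → 40.4155
  f8: (p3, p6, p8) → 29.9108
  f9: (p3, p6, p11) → 38.4538
  f10: (p1, p2, p8) → 24.0009
  f11: (p1, p6, p8) → 45.4750
  f12: (p1, p2, p10) → 28.5520
  f13: (p1, p6, p10) → 57.4179
  f14: (p9, p11, p7) → 23.6542
  f15: (p9, p3, p7) → 41.7916
  f16: (p9, p3, p11) → 27.6590
Σ area = 800.042

Euler characteristic 10−24+16 = 2 ✓


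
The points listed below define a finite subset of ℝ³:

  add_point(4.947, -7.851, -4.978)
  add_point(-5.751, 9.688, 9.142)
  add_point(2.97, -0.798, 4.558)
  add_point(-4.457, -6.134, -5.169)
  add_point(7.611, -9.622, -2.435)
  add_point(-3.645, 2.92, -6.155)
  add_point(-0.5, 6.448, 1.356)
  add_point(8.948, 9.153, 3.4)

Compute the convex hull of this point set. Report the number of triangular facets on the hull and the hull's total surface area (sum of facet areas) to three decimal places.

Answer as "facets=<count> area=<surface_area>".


Points on the hull: [0, 1, 2, 3, 4, 5, 7] (7 of 8).

Triangle areas on the boundary:
  f1: (p5, p7, p1) → 118.1958
  f2: (p3, p5, p1) → 73.7993
  f3: (p2, p7, p1) → 80.5855
  f4: (p2, p4, p7) → 66.1130
  f5: (p2, p3, p1) → 94.3692
  f6: (p2, p3, p4) → 70.5913
  f7: (p0, p3, p4) → 13.3227
  f8: (p0, p3, p5) → 43.5250
  f9: (p0, p4, p7) → 39.5751
  f10: (p0, p5, p7) → 114.5378
Σ area = 714.615

Euler characteristic 7−15+10 = 2 ✓

facets=10 area=714.615


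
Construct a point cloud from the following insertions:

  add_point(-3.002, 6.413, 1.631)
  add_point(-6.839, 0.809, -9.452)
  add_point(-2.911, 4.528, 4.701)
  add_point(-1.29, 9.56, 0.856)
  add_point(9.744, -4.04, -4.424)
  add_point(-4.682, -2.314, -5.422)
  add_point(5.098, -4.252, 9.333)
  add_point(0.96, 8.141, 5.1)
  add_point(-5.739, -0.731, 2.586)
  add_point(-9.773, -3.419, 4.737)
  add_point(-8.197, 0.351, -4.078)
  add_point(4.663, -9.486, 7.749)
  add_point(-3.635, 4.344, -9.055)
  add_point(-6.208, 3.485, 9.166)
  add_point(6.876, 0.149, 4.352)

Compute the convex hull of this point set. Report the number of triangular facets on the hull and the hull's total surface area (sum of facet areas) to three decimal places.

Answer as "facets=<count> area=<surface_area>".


facets=20 area=935.909

Extreme-point indices: [1, 3, 4, 5, 6, 7, 9, 10, 11, 12, 13, 14] — 12 of 15 on the boundary.

Area of each hull facet:
  f1: (p5, p1, p9) → 26.8252
  f2: (p5, p1, p4) → 34.8464
  f3: (p10, p1, p9) → 8.5845
  f4: (p10, p1, p3) → 34.2246
  f5: (p12, p3, p4) → 92.6328
  f6: (p12, p1, p4) → 38.6590
  f7: (p12, p1, p3) → 22.9549
  f8: (p11, p6, p4) → 38.7233
  f9: (p11, p5, p9) → 89.2105
  f10: (p11, p5, p4) → 100.6411
  f11: (p13, p10, p9) → 43.2911
  f12: (p13, p10, p3) → 67.1236
  f13: (p13, p11, p9) → 70.3823
  f14: (p13, p11, p6) → 33.1734
  f15: (p14, p6, p4) → 31.3984
  f16: (p7, p14, p6) → 32.6692
  f17: (p7, p13, p3) → 23.3869
  f18: (p7, p13, p6) → 60.9336
  f19: (p7, p3, p4) → 44.5039
  f20: (p7, p14, p4) → 41.7446
Σ area = 935.909

Euler characteristic 12−30+20 = 2 ✓


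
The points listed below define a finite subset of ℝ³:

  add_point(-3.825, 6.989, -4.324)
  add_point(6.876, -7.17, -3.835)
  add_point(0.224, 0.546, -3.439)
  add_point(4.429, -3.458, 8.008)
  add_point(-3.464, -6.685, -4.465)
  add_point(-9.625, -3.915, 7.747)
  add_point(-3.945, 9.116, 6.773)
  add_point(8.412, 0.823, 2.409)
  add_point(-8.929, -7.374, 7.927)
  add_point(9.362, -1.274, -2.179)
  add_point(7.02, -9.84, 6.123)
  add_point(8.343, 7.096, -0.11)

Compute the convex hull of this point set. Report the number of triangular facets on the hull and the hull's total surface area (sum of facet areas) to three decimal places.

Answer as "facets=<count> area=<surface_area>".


Points on the hull: [0, 1, 3, 4, 5, 6, 7, 8, 9, 10, 11] (11 of 12).

Per-facet area ½‖(b−a)×(c−a)‖:
  f1: (p0, p6, p5) → 80.0912
  f2: (p3, p6, p5) → 90.6095
  f3: (p4, p0, p5) → 93.1352
  f4: (p11, p3, p6) → 89.6693
  f5: (p11, p0, p9) → 55.8834
  f6: (p11, p0, p6) → 69.1022
  f7: (p1, p0, p9) → 51.5439
  f8: (p1, p4, p0) → 70.7454
  f9: (p1, p10, p9) → 34.0699
  f10: (p1, p4, p10) → 53.2717
  f11: (p8, p4, p5) → 23.9516
  f12: (p8, p4, p10) → 96.0100
  f13: (p8, p3, p5) → 24.4985
  f14: (p8, p3, p10) → 49.4782
  f15: (p7, p3, p10) → 28.7260
  f16: (p7, p11, p3) → 18.3034
  f17: (p7, p10, p9) → 29.1311
  f18: (p7, p11, p9) → 17.3308
Σ area = 975.551

Euler characteristic 11−27+18 = 2 ✓

facets=18 area=975.551


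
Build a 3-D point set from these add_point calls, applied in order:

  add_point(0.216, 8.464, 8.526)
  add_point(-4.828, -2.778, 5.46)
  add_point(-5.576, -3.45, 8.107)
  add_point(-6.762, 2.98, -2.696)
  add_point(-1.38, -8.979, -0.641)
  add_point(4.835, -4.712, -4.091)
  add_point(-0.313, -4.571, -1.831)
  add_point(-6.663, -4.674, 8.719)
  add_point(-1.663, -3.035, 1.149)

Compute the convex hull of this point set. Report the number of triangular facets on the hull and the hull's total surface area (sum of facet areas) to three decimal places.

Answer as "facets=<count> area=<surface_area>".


facets=6 area=474.787

Extreme-point indices: [0, 3, 4, 5, 7] — 5 of 9 on the boundary.

Triangle areas on the boundary:
  f1: (p0, p5, p3) → 99.3819
  f2: (p7, p0, p3) → 88.2185
  f3: (p7, p0, p5) → 121.0413
  f4: (p4, p5, p3) → 53.6264
  f5: (p4, p7, p3) → 70.6022
  f6: (p4, p7, p5) → 41.9168
Σ area = 474.787

Check V−E+F: 5 − 9 + 6 = 2.


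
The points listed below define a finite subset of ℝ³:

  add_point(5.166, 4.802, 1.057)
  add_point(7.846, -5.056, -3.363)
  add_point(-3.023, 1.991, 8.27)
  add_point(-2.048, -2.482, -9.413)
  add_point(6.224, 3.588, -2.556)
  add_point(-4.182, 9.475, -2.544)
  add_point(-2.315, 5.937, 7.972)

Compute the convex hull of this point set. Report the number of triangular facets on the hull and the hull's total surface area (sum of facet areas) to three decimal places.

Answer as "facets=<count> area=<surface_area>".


facets=10 area=501.836

7 of the 7 inputs are extreme points: [0, 1, 2, 3, 4, 5, 6].

Triangle areas on the boundary:
  f1: (p2, p3, p5) → 91.6845
  f2: (p2, p3, p1) → 99.6476
  f3: (p4, p3, p5) → 69.3582
  f4: (p4, p3, p1) → 49.7263
  f5: (p0, p2, p1) → 61.3426
  f6: (p0, p4, p1) → 15.7456
  f7: (p0, p4, p5) → 21.8253
  f8: (p6, p2, p5) → 21.1957
  f9: (p6, p0, p5) → 50.7565
  f10: (p6, p0, p2) → 20.5534
Σ area = 501.836

Euler: V−E+F = 7−15+10 = 2.


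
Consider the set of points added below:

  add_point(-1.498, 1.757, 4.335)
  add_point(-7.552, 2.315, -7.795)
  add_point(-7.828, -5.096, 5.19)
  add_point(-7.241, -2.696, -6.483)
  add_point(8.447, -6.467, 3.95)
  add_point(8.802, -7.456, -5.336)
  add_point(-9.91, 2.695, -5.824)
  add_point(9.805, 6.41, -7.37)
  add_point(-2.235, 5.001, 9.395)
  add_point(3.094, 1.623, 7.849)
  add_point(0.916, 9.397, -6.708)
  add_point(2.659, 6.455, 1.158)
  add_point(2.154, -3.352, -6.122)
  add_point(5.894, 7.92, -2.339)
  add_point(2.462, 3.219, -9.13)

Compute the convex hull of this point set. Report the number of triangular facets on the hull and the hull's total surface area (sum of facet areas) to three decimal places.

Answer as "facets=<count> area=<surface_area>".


facets=20 area=1035.561

Extreme-point indices: [1, 2, 3, 4, 5, 6, 7, 8, 9, 10, 13, 14] — 12 of 15 on the boundary.

Area of each hull facet:
  f1: (p2, p8, p6) → 83.2057
  f2: (p14, p5, p7) → 52.3422
  f3: (p10, p8, p6) → 101.1833
  f4: (p10, p14, p7) → 27.2043
  f5: (p9, p2, p8) → 39.5339
  f6: (p3, p14, p5) → 75.5149
  f7: (p3, p2, p6) → 36.0552
  f8: (p3, p2, p5) → 99.7711
  f9: (p13, p10, p7) → 22.2198
  f10: (p13, p10, p8) → 48.8558
  f11: (p13, p9, p7) → 30.4597
  f12: (p13, p9, p8) → 39.6732
  f13: (p1, p10, p6) → 15.4181
  f14: (p1, p10, p14) → 33.9252
  f15: (p1, p3, p6) → 8.0347
  f16: (p1, p3, p14) → 26.2694
  f17: (p4, p2, p5) → 75.9660
  f18: (p4, p9, p2) → 68.3871
  f19: (p4, p5, p7) → 65.5933
  f20: (p4, p9, p7) → 85.9480
Σ area = 1035.561

Euler characteristic 12−30+20 = 2 ✓


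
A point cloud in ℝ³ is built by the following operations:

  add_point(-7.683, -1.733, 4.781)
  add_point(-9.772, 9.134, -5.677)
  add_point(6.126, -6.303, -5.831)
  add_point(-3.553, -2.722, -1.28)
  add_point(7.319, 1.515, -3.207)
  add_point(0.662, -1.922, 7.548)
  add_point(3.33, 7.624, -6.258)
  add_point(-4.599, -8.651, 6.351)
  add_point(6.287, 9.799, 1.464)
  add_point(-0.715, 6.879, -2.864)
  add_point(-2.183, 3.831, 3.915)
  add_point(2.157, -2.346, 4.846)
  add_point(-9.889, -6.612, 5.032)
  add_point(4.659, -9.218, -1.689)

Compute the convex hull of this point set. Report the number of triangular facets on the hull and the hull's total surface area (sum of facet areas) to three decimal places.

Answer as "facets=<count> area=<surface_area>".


Extreme-point indices: [0, 1, 2, 4, 5, 6, 7, 8, 10, 11, 12, 13] — 12 of 14 on the boundary.

Facet areas (half cross-product norm):
  f1: (p7, p13, p12) → 29.7603
  f2: (p7, p5, p12) → 23.8448
  f3: (p7, p5, p13) → 49.9122
  f4: (p11, p5, p13) → 9.2667
  f5: (p2, p13, p4) → 20.8784
  f6: (p2, p13, p12) → 37.4183
  f7: (p2, p1, p12) → 173.7014
  f8: (p0, p5, p12) → 22.0230
  f9: (p0, p1, p12) → 31.8455
  f10: (p8, p11, p5) → 20.0413
  f11: (p8, p13, p4) → 35.8703
  f12: (p8, p11, p13) → 59.8446
  f13: (p6, p2, p4) → 27.9173
  f14: (p6, p2, p1) → 89.3048
  f15: (p6, p8, p4) → 31.9568
  f16: (p6, p8, p1) → 54.2708
  f17: (p10, p0, p5) → 27.3373
  f18: (p10, p8, p5) → 38.0773
  f19: (p10, p0, p1) → 52.4305
  f20: (p10, p8, p1) → 70.8241
Σ area = 906.526

Euler: V−E+F = 12−30+20 = 2.

facets=20 area=906.526


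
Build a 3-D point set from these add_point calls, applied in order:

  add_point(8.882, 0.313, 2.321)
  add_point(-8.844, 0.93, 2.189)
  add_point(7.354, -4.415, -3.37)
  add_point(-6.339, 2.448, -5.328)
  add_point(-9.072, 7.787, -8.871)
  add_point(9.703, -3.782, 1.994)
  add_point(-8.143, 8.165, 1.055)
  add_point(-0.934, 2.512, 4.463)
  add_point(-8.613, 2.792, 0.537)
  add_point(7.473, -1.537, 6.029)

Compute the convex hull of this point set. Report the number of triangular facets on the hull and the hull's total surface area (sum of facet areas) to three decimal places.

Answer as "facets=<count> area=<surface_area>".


9 of the 10 inputs are extreme points: [0, 1, 2, 3, 4, 5, 6, 7, 9].

Area of each hull facet:
  f1: (p1, p6, p4) → 36.4862
  f2: (p1, p2, p5) → 52.7771
  f3: (p0, p2, p4) → 80.0367
  f4: (p0, p2, p5) → 12.2778
  f5: (p0, p6, p4) → 92.8700
  f6: (p3, p2, p4) → 35.3877
  f7: (p3, p1, p4) → 24.3949
  f8: (p3, p1, p2) → 62.1175
  f9: (p9, p0, p6) → 41.0541
  f10: (p9, p1, p5) → 41.3819
  f11: (p9, p0, p5) → 8.7906
  f12: (p7, p1, p6) → 29.9749
  f13: (p7, p9, p6) → 12.8655
  f14: (p7, p9, p1) → 23.6454
Σ area = 554.060

Euler: V−E+F = 9−21+14 = 2.

facets=14 area=554.060


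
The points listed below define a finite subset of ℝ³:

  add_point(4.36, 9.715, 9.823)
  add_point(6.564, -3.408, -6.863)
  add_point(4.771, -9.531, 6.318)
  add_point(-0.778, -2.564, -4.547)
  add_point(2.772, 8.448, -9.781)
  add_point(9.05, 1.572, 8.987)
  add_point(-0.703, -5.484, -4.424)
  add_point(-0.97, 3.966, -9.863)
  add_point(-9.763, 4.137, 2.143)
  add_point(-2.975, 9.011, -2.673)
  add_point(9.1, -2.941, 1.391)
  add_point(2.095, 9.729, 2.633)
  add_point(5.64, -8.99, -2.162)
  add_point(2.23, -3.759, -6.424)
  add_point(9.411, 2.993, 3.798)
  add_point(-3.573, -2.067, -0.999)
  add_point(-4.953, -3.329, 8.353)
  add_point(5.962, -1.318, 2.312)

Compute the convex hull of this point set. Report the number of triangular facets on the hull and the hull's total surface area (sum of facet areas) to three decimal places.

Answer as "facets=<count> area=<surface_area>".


facets=26 area=1096.450

Extreme-point indices: [0, 1, 2, 4, 5, 6, 7, 8, 9, 10, 11, 12, 13, 14, 16] — 15 of 18 on the boundary.

Per-facet area ½‖(b−a)×(c−a)‖:
  f1: (p6, p7, p8) → 75.1423
  f2: (p16, p0, p8) → 84.4584
  f3: (p16, p6, p8) → 70.7216
  f4: (p16, p6, p2) → 68.9112
  f5: (p5, p0, p14) → 25.2839
  f6: (p5, p16, p2) → 69.5147
  f7: (p5, p16, p0) → 68.9002
  f8: (p4, p0, p14) → 82.9075
  f9: (p1, p4, p7) → 31.9183
  f10: (p1, p4, p14) → 79.7582
  f11: (p9, p0, p8) → 69.8728
  f12: (p9, p7, p8) → 41.8079
  f13: (p9, p4, p7) → 25.1058
  f14: (p13, p6, p7) → 17.0027
  f15: (p13, p1, p7) → 19.1583
  f16: (p12, p6, p2) → 31.4769
  f17: (p12, p13, p6) → 14.4347
  f18: (p12, p13, p1) → 15.5649
  f19: (p11, p4, p0) → 17.2080
  f20: (p11, p9, p0) → 12.5238
  f21: (p11, p9, p4) → 33.4649
  f22: (p10, p1, p14) → 25.1234
  f23: (p10, p12, p1) → 26.9278
  f24: (p10, p5, p14) → 17.1720
  f25: (p10, p5, p2) → 40.8844
  f26: (p10, p12, p2) → 31.2057
Σ area = 1096.450

Euler characteristic 15−39+26 = 2 ✓


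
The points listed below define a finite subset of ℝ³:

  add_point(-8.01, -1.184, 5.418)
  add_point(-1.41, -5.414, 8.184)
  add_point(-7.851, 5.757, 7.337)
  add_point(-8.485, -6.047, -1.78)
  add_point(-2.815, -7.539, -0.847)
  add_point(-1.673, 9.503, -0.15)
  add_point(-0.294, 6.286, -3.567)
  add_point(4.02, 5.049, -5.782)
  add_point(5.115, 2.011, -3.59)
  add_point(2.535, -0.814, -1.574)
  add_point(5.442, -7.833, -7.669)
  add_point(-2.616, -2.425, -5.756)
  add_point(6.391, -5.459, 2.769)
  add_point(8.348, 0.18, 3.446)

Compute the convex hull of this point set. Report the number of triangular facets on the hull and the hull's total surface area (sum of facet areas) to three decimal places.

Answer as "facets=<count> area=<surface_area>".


facets=20 area=815.049

Hull vertices (12/14): indices [0, 1, 2, 3, 4, 5, 6, 7, 10, 11, 12, 13].

Area of each hull facet:
  f1: (p2, p5, p3) → 77.0071
  f2: (p2, p5, p13) → 73.6212
  f3: (p12, p10, p13) → 30.2894
  f4: (p11, p10, p3) → 35.1901
  f5: (p0, p2, p3) → 20.3541
  f6: (p1, p2, p13) → 78.8389
  f7: (p1, p12, p13) → 27.9532
  f8: (p1, p0, p2) → 27.6420
  f9: (p1, p0, p3) → 36.1387
  f10: (p1, p12, p10) → 44.6978
  f11: (p7, p11, p10) → 48.9950
  f12: (p7, p10, p13) → 69.3499
  f13: (p7, p5, p13) → 51.6768
  f14: (p4, p10, p3) → 24.3632
  f15: (p4, p1, p3) → 27.0578
  f16: (p4, p1, p10) → 43.4299
  f17: (p6, p7, p5) → 8.5607
  f18: (p6, p7, p11) → 23.0447
  f19: (p6, p5, p3) → 34.7307
  f20: (p6, p11, p3) → 32.1080
Σ area = 815.049

Euler: V−E+F = 12−30+20 = 2.


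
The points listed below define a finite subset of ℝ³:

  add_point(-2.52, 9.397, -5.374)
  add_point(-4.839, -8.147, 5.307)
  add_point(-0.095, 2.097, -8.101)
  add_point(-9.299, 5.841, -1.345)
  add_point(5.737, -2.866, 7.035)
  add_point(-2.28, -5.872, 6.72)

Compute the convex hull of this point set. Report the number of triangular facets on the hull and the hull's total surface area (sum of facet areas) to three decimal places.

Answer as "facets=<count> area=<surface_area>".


facets=8 area=479.882

Hull vertices (6/6): indices [0, 1, 2, 3, 4, 5].

Facet areas (half cross-product norm):
  f1: (p2, p1, p3) → 93.7536
  f2: (p2, p1, p4) → 96.5283
  f3: (p0, p4, p3) → 81.3364
  f4: (p0, p2, p3) → 35.2925
  f5: (p0, p2, p4) → 69.0705
  f6: (p5, p4, p3) → 66.9053
  f7: (p5, p1, p3) → 29.3406
  f8: (p5, p1, p4) → 7.6551
Σ area = 479.882

Check V−E+F: 6 − 12 + 8 = 2.


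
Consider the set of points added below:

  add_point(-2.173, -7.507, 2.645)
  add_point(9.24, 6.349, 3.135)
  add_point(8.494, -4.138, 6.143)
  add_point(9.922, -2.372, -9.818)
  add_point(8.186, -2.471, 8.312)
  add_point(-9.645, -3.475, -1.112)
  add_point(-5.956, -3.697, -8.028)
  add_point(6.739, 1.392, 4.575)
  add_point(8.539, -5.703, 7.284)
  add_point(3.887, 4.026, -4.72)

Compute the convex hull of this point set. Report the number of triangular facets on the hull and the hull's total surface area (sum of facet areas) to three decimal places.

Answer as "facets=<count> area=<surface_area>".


Extreme-point indices: [0, 1, 3, 4, 5, 6, 8, 9] — 8 of 10 on the boundary.

Triangle areas on the boundary:
  f1: (p4, p1, p5) → 103.2663
  f2: (p0, p4, p5) → 44.8894
  f3: (p9, p1, p5) → 71.3841
  f4: (p9, p1, p3) → 48.4372
  f5: (p8, p0, p3) → 98.9928
  f6: (p8, p0, p4) → 19.8479
  f7: (p8, p1, p3) → 96.4638
  f8: (p8, p4, p1) → 13.3103
  f9: (p6, p9, p5) → 50.3994
  f10: (p6, p9, p3) → 65.6891
  f11: (p6, p0, p5) → 36.3813
  f12: (p6, p0, p3) → 94.0804
Σ area = 743.142

Check V−E+F: 8 − 18 + 12 = 2.

facets=12 area=743.142


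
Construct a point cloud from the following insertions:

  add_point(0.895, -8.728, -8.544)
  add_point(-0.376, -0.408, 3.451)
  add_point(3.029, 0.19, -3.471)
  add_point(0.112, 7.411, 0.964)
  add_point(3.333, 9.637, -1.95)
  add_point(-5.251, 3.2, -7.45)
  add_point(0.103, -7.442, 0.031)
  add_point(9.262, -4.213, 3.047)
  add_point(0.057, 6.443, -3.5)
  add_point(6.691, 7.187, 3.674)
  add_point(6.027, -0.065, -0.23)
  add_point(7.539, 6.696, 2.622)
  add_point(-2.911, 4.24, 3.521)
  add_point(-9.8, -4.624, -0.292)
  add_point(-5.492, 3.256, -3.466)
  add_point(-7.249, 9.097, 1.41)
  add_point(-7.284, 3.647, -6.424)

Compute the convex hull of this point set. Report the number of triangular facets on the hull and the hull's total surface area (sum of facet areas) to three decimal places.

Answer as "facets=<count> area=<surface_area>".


facets=20 area=818.773

Hull vertices (12/17): indices [0, 1, 4, 5, 6, 7, 9, 11, 12, 13, 15, 16].

Per-facet area ½‖(b−a)×(c−a)‖:
  f1: (p16, p0, p13) → 71.5787
  f2: (p15, p16, p13) → 50.5550
  f3: (p15, p16, p4) → 51.7780
  f4: (p6, p0, p13) → 44.6349
  f5: (p6, p0, p7) → 42.7833
  f6: (p5, p0, p4) → 79.7582
  f7: (p5, p16, p4) → 13.2584
  f8: (p5, p16, p0) → 12.4203
  f9: (p1, p6, p13) → 38.6179
  f10: (p1, p6, p7) → 37.1800
  f11: (p9, p15, p4) → 38.1069
  f12: (p9, p1, p7) → 50.1201
  f13: (p11, p9, p7) → 7.2784
  f14: (p11, p9, p4) → 4.9398
  f15: (p11, p0, p7) → 81.4846
  f16: (p11, p0, p4) → 67.2376
  f17: (p12, p9, p15) → 31.4792
  f18: (p12, p9, p1) → 26.0570
  f19: (p12, p15, p13) → 40.5016
  f20: (p12, p1, p13) → 29.0029
Σ area = 818.773

Euler characteristic 12−30+20 = 2 ✓


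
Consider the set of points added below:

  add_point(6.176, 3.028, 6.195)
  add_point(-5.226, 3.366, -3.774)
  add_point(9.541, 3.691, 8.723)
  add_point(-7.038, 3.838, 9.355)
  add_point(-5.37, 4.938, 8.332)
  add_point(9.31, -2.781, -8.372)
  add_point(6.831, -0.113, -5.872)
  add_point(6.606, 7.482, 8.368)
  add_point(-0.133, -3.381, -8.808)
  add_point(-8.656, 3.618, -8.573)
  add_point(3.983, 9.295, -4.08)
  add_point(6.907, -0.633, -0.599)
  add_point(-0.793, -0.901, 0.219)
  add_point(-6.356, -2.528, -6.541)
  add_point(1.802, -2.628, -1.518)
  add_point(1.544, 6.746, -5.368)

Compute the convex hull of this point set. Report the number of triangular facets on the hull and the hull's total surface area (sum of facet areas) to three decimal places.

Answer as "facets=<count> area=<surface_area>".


Hull vertices (10/16): indices [2, 3, 4, 5, 7, 8, 9, 10, 13, 14].

Area of each hull facet:
  f1: (p13, p8, p9) → 21.6850
  f2: (p13, p3, p9) → 58.7127
  f3: (p5, p10, p2) → 102.2045
  f4: (p5, p8, p9) → 35.7558
  f5: (p5, p10, p9) → 100.5574
  f6: (p7, p3, p2) → 31.4726
  f7: (p7, p10, p2) → 29.3921
  f8: (p14, p3, p2) → 102.1433
  f9: (p14, p13, p3) → 73.3719
  f10: (p14, p13, p8) → 25.1783
  f11: (p14, p5, p2) → 72.4389
  f12: (p14, p5, p8) → 34.1877
  f13: (p4, p7, p3) → 7.7185
  f14: (p4, p7, p10) → 77.4735
  f15: (p4, p3, p9) → 18.6803
  f16: (p4, p10, p9) → 109.1689
Σ area = 900.142

Euler: V−E+F = 10−24+16 = 2.

facets=16 area=900.142


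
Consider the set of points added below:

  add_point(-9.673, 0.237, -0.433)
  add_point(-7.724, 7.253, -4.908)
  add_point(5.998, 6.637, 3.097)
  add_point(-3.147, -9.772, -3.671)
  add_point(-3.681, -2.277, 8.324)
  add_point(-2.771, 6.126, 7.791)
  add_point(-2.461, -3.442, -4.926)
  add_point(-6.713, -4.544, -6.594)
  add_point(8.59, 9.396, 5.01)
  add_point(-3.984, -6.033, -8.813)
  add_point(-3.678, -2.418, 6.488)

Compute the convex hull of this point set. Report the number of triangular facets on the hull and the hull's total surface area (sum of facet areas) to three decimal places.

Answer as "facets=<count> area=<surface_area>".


8 of the 11 inputs are extreme points: [0, 1, 3, 4, 5, 7, 8, 9].

Per-facet area ½‖(b−a)×(c−a)‖:
  f1: (p4, p3, p0) → 65.0647
  f2: (p4, p3, p8) → 120.3837
  f3: (p9, p3, p8) → 76.7720
  f4: (p9, p1, p8) → 137.7560
  f5: (p5, p4, p8) → 47.5254
  f6: (p5, p1, p8) → 82.6044
  f7: (p5, p4, p0) → 45.0410
  f8: (p5, p1, p0) → 51.5533
  f9: (p7, p3, p0) → 27.7183
  f10: (p7, p9, p3) → 12.1164
  f11: (p7, p1, p0) → 35.6458
  f12: (p7, p9, p1) → 19.4132
Σ area = 721.594

Euler: V−E+F = 8−18+12 = 2.

facets=12 area=721.594


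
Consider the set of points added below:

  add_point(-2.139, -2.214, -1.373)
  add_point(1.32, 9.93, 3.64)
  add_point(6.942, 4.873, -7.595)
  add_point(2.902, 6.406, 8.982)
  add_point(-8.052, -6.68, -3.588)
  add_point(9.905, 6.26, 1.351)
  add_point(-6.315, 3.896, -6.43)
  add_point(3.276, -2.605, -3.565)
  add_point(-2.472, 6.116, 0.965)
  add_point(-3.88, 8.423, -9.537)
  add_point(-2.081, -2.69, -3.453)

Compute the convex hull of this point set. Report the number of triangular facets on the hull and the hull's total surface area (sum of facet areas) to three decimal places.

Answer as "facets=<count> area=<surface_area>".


Points on the hull: [1, 2, 3, 4, 5, 6, 7, 8, 9] (9 of 11).

Triangle areas on the boundary:
  f1: (p2, p9, p4) → 96.3016
  f2: (p2, p9, p5) → 50.3251
  f3: (p8, p3, p4) → 61.5917
  f4: (p7, p2, p4) → 42.5302
  f5: (p7, p2, p5) → 43.4377
  f6: (p7, p3, p4) → 91.5563
  f7: (p7, p3, p5) → 62.6142
  f8: (p6, p9, p4) → 13.4359
  f9: (p6, p8, p4) → 47.5962
  f10: (p6, p8, p9) → 25.8396
  f11: (p1, p8, p9) → 30.1508
  f12: (p1, p8, p3) → 19.5009
  f13: (p1, p9, p5) → 68.3267
  f14: (p1, p3, p5) → 30.8703
Σ area = 684.077

Check V−E+F: 9 − 21 + 14 = 2.

facets=14 area=684.077


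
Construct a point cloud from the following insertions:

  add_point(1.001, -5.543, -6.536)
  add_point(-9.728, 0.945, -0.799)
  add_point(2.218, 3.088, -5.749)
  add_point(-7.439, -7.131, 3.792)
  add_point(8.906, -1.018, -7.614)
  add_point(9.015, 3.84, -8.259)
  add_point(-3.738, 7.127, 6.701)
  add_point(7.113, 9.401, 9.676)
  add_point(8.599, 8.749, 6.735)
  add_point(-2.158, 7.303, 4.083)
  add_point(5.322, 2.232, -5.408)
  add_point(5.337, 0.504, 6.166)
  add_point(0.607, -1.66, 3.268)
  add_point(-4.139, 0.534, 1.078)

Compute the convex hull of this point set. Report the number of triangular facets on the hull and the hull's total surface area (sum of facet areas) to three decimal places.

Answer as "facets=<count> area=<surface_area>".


facets=18 area=851.600

Hull vertices (11/14): indices [0, 1, 2, 3, 4, 5, 6, 7, 8, 9, 11].

Area of each hull facet:
  f1: (p0, p3, p1) → 60.9120
  f2: (p2, p0, p1) → 55.4753
  f3: (p2, p0, p5) → 31.2289
  f4: (p2, p9, p1) → 60.2127
  f5: (p2, p9, p5) → 33.3984
  f6: (p4, p0, p5) → 19.1527
  f7: (p6, p7, p3) → 76.0054
  f8: (p6, p9, p7) → 16.8890
  f9: (p6, p3, p1) → 54.6091
  f10: (p6, p9, p1) → 16.8844
  f11: (p8, p4, p5) → 38.0312
  f12: (p8, p9, p5) → 85.5849
  f13: (p8, p9, p7) → 18.4123
  f14: (p11, p0, p3) → 89.2695
  f15: (p11, p4, p0) → 63.1112
  f16: (p11, p7, p3) → 54.0937
  f17: (p11, p8, p4) → 63.4479
  f18: (p11, p8, p7) → 14.8817
Σ area = 851.600

Euler characteristic 11−27+18 = 2 ✓


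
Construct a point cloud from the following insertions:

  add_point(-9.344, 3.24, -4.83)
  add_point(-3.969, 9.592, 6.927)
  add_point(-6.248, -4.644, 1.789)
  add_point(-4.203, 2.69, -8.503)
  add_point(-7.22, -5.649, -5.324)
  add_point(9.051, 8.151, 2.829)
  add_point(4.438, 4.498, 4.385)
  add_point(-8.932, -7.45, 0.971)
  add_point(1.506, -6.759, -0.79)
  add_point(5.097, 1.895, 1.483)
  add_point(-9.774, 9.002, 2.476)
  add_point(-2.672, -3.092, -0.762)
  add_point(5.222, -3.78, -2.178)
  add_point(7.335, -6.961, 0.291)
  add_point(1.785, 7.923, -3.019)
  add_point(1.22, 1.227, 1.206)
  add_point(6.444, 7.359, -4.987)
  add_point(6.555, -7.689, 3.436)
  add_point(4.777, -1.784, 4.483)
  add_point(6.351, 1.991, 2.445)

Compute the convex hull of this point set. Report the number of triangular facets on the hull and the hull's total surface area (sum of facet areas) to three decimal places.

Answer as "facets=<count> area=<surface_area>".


facets=22 area=980.200

13 of the 20 inputs are extreme points: [0, 1, 3, 4, 5, 7, 10, 12, 13, 14, 16, 17, 18].

Facet areas (half cross-product norm):
  f1: (p1, p7, p10) → 60.4257
  f2: (p1, p7, p17) → 140.1550
  f3: (p16, p1, p5) → 56.8038
  f4: (p0, p3, p10) → 24.7594
  f5: (p0, p7, p10) → 55.8422
  f6: (p4, p0, p3) → 27.6538
  f7: (p4, p0, p7) → 30.6226
  f8: (p18, p17, p5) → 23.7158
  f9: (p18, p1, p5) → 71.1287
  f10: (p18, p1, p17) → 15.9424
  f11: (p14, p3, p10) → 59.7416
  f12: (p14, p16, p3) → 23.5386
  f13: (p14, p1, p10) → 42.1913
  f14: (p14, p16, p1) → 17.6915
  f15: (p13, p17, p5) → 25.5115
  f16: (p13, p16, p5) → 61.1831
  f17: (p13, p7, p17) → 25.9604
  f18: (p13, p4, p7) → 52.5886
  f19: (p12, p16, p3) → 64.5127
  f20: (p12, p13, p16) → 17.1533
  f21: (p12, p4, p3) → 57.1560
  f22: (p12, p13, p4) → 25.9223
Σ area = 980.200

Check V−E+F: 13 − 33 + 22 = 2.


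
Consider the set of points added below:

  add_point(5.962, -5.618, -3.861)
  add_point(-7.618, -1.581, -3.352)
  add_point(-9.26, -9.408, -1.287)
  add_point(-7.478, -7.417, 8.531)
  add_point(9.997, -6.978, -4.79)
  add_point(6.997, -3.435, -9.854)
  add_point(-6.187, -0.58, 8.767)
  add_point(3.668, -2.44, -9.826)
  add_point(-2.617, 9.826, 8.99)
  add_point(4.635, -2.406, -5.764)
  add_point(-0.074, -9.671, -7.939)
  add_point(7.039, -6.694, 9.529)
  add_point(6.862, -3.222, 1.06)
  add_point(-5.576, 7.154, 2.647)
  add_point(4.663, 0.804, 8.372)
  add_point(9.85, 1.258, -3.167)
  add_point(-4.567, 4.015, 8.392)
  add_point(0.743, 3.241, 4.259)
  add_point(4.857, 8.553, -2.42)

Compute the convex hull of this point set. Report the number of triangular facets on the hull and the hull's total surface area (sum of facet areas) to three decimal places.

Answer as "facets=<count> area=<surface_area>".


Extreme-point indices: [1, 2, 3, 4, 5, 6, 7, 8, 10, 11, 13, 14, 15, 18] — 14 of 19 on the boundary.

Per-facet area ½‖(b−a)×(c−a)‖:
  f1: (p3, p11, p2) → 71.7620
  f2: (p14, p11, p8) → 18.8672
  f3: (p10, p11, p2) → 105.1857
  f4: (p10, p11, p4) → 79.2225
  f5: (p1, p10, p2) → 44.9002
  f6: (p1, p10, p7) → 48.8607
  f7: (p18, p14, p8) → 70.6615
  f8: (p18, p1, p7) → 83.9336
  f9: (p6, p11, p8) → 79.8637
  f10: (p6, p3, p11) → 49.2837
  f11: (p6, p3, p2) → 34.2256
  f12: (p5, p18, p7) → 22.8396
  f13: (p5, p10, p4) → 32.6204
  f14: (p5, p10, p7) → 14.2746
  f15: (p13, p18, p8) → 43.7445
  f16: (p13, p18, p1) → 63.0165
  f17: (p13, p6, p8) → 36.1019
  f18: (p13, p1, p2) → 33.2586
  f19: (p13, p6, p2) → 67.6892
  f20: (p15, p5, p4) → 26.7803
  f21: (p15, p5, p18) → 36.2944
  f22: (p15, p11, p4) → 59.9959
  f23: (p15, p14, p11) → 50.2728
  f24: (p15, p18, p14) → 53.9430
Σ area = 1227.598

Euler: V−E+F = 14−36+24 = 2.

facets=24 area=1227.598


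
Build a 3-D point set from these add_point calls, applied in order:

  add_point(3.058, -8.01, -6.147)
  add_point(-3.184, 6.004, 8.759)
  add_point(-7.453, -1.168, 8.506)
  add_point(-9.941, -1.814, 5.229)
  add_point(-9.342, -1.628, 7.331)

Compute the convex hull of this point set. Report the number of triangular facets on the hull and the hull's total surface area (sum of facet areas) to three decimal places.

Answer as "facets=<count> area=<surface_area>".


5 of the 5 inputs are extreme points: [0, 1, 2, 3, 4].

Per-facet area ½‖(b−a)×(c−a)‖:
  f1: (p1, p0, p3) → 100.1954
  f2: (p2, p1, p0) → 80.4299
  f3: (p4, p0, p3) → 18.1794
  f4: (p4, p2, p0) → 21.9060
  f5: (p4, p1, p3) → 10.0845
  f6: (p4, p2, p1) → 7.4809
Σ area = 238.276

Euler: V−E+F = 5−9+6 = 2.

facets=6 area=238.276


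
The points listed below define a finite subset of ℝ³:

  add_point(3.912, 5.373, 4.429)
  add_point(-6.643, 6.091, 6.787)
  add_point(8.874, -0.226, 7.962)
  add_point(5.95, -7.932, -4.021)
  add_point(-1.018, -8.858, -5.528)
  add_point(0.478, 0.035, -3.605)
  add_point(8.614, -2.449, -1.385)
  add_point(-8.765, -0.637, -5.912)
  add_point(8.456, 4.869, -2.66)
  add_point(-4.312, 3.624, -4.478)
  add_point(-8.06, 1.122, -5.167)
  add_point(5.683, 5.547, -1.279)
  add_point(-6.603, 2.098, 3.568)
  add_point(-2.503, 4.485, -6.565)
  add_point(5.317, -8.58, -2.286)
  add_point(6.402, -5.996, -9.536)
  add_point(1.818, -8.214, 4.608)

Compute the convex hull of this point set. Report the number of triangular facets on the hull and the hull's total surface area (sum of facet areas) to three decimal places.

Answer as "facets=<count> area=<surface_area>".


facets=26 area=904.933

Hull vertices (15/17): indices [0, 1, 2, 3, 4, 6, 7, 8, 10, 11, 12, 13, 14, 15, 16].

Triangle areas on the boundary:
  f1: (p15, p4, p7) → 47.6476
  f2: (p16, p4, p7) → 58.6985
  f3: (p0, p8, p2) → 34.8951
  f4: (p6, p8, p2) → 35.6403
  f5: (p6, p8, p15) → 33.1693
  f6: (p14, p16, p4) → 27.5602
  f7: (p14, p16, p2) → 43.2345
  f8: (p13, p15, p7) → 57.0644
  f9: (p13, p8, p15) → 70.8998
  f10: (p10, p13, p7) → 5.1414
  f11: (p1, p16, p2) → 88.3868
  f12: (p1, p0, p2) → 37.8549
  f13: (p1, p10, p7) → 9.4277
  f14: (p1, p10, p13) → 43.0836
  f15: (p3, p15, p4) → 21.0049
  f16: (p3, p14, p4) → 6.9326
  f17: (p3, p6, p15) → 19.4198
  f18: (p3, p6, p2) → 25.8206
  f19: (p3, p14, p2) → 12.4078
  f20: (p12, p16, p7) → 67.4431
  f21: (p12, p1, p7) → 15.6058
  f22: (p12, p1, p16) → 28.4382
  f23: (p11, p13, p8) → 13.6997
  f24: (p11, p1, p13) → 66.2368
  f25: (p11, p0, p8) → 7.0502
  f26: (p11, p1, p0) → 28.1693
Σ area = 904.933

Euler: V−E+F = 15−39+26 = 2.


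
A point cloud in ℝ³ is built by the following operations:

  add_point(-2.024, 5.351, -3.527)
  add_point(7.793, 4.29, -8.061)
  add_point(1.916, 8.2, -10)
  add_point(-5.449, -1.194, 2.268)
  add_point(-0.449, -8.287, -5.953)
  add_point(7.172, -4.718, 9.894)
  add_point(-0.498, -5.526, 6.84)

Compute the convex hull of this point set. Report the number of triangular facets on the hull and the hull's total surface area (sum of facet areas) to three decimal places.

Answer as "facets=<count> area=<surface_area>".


facets=10 area=620.121

Points on the hull: [0, 1, 2, 3, 4, 5, 6] (7 of 7).

Area of each hull facet:
  f1: (p5, p4, p1) → 131.0595
  f2: (p2, p4, p1) → 55.5236
  f3: (p2, p5, p1) → 65.6453
  f4: (p6, p4, p3) → 47.0400
  f5: (p6, p5, p3) → 22.7494
  f6: (p6, p5, p4) → 50.2771
  f7: (p0, p5, p3) → 70.1516
  f8: (p0, p2, p5) → 66.5198
  f9: (p0, p4, p3) → 55.3619
  f10: (p0, p2, p4) → 55.7927
Σ area = 620.121

Euler characteristic 7−15+10 = 2 ✓


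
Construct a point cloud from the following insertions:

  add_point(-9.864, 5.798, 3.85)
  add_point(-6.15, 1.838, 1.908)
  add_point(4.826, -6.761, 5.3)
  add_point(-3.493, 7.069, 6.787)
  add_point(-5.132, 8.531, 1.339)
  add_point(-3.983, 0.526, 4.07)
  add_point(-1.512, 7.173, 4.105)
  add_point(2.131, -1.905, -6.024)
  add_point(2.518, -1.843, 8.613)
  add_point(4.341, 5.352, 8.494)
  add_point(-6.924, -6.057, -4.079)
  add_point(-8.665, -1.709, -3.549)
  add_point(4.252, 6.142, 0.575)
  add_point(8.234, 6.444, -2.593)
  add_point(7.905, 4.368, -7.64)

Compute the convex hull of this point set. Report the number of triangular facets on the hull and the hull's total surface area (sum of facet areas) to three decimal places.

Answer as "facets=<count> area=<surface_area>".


facets=18 area=810.792

11 of the 15 inputs are extreme points: [0, 2, 3, 4, 7, 8, 9, 10, 11, 13, 14].

Facet areas (half cross-product norm):
  f1: (p14, p2, p13) → 42.7013
  f2: (p9, p2, p13) → 72.9869
  f3: (p11, p10, p0) → 15.8626
  f4: (p11, p10, p14) → 42.6358
  f5: (p7, p14, p2) → 52.1450
  f6: (p7, p10, p2) → 63.3858
  f7: (p7, p10, p14) → 16.7290
  f8: (p4, p9, p13) → 68.7864
  f9: (p4, p14, p13) → 37.2188
  f10: (p4, p11, p0) → 31.8438
  f11: (p4, p11, p14) → 95.1335
  f12: (p8, p9, p2) → 17.9136
  f13: (p8, p10, p0) → 102.1540
  f14: (p8, p10, p2) → 47.8842
  f15: (p3, p4, p0) → 16.9521
  f16: (p3, p4, p9) → 20.6896
  f17: (p3, p8, p0) → 35.3481
  f18: (p3, p8, p9) → 30.4219
Σ area = 810.792

Euler: V−E+F = 11−27+18 = 2.


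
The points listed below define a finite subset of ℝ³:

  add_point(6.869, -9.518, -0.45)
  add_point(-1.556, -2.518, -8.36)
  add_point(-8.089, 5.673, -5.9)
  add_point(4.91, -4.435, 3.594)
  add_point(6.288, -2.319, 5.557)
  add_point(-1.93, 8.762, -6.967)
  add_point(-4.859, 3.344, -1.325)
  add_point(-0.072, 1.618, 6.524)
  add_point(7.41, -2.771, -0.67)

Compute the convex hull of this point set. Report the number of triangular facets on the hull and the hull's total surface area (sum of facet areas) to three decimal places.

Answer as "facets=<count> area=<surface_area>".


Extreme-point indices: [0, 1, 2, 3, 4, 5, 6, 7, 8] — 9 of 9 on the boundary.

Facet areas (half cross-product norm):
  f1: (p1, p0, p8) → 39.9996
  f2: (p6, p7, p2) → 6.1402
  f3: (p6, p7, p0) → 69.4931
  f4: (p6, p1, p2) → 29.2588
  f5: (p6, p1, p0) → 65.4302
  f6: (p4, p0, p8) → 21.4728
  f7: (p5, p1, p2) → 36.4771
  f8: (p5, p1, p8) → 67.1402
  f9: (p5, p7, p2) → 52.1320
  f10: (p5, p4, p8) → 49.7615
  f11: (p5, p4, p7) → 56.4126
  f12: (p3, p7, p0) → 10.9632
  f13: (p3, p4, p0) → 7.3320
  f14: (p3, p4, p7) → 12.0392
Σ area = 524.053

Euler: V−E+F = 9−21+14 = 2.

facets=14 area=524.053


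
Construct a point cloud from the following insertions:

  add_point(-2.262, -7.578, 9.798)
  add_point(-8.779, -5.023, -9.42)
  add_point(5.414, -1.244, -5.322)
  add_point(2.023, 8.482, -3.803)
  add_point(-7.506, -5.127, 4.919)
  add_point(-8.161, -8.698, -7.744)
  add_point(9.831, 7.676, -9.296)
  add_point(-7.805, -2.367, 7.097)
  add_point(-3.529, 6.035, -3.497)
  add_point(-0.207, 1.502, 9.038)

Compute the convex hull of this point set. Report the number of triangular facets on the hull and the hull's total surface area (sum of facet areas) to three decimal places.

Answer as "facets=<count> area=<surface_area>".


facets=16 area=884.394

Points on the hull: [0, 1, 2, 3, 4, 5, 6, 7, 8, 9] (10 of 10).

Triangle areas on the boundary:
  f1: (p2, p0, p6) → 61.2165
  f2: (p8, p6, p1) → 95.9352
  f3: (p8, p3, p6) → 19.5799
  f4: (p8, p7, p1) → 92.7663
  f5: (p4, p7, p0) → 13.3070
  f6: (p9, p7, p0) → 32.5730
  f7: (p9, p0, p6) → 91.1473
  f8: (p9, p3, p6) → 57.6335
  f9: (p9, p8, p3) → 41.6899
  f10: (p9, p8, p7) → 57.8875
  f11: (p5, p6, p1) → 42.5827
  f12: (p5, p2, p6) → 60.3658
  f13: (p5, p2, p0) → 129.7400
  f14: (p5, p4, p0) → 41.1009
  f15: (p5, p7, p1) → 32.9602
  f16: (p5, p4, p7) → 13.9084
Σ area = 884.394

Euler: V−E+F = 10−24+16 = 2.
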